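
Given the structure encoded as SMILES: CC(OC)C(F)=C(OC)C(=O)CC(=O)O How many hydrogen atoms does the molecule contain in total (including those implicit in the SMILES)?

13

Walk through each heavy atom and fill implicit hydrogens from standard valence (C 4, N 3, O 2, S 2, halogen 1):
  atom 1: C, bond orders sum to 1 (valence 4) → 3 H
  atom 2: C, bond orders sum to 3 (valence 4) → 1 H
  atom 3: O, bond orders sum to 2 (valence 2) → 0 H
  atom 4: C, bond orders sum to 1 (valence 4) → 3 H
  atom 5: C, bond orders sum to 4 (valence 4) → 0 H
  atom 6: F (halogen, monovalent) → 0 H
  atom 7: C, bond orders sum to 4 (valence 4) → 0 H
  atom 8: O, bond orders sum to 2 (valence 2) → 0 H
  atom 9: C, bond orders sum to 1 (valence 4) → 3 H
  atom 10: C, bond orders sum to 4 (valence 4) → 0 H
  atom 11: O, bond orders sum to 2 (valence 2) → 0 H
  atom 12: C, bond orders sum to 2 (valence 4) → 2 H
  atom 13: C, bond orders sum to 4 (valence 4) → 0 H
  atom 14: O, bond orders sum to 2 (valence 2) → 0 H
  atom 15: O, bond orders sum to 1 (valence 2) → 1 H
Total hydrogens: 13.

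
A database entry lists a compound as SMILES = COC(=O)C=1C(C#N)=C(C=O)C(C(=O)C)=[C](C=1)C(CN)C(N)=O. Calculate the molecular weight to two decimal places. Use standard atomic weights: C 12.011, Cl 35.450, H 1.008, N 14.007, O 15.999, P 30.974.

First, the molecular formula is C15H15N3O5 (counting implicit H from valence).
  C: 15 × 12.011 = 180.165
  H: 15 × 1.008 = 15.120
  N: 3 × 14.007 = 42.021
  O: 5 × 15.999 = 79.995
Sum: 15×12.011 + 15×1.008 + 3×14.007 + 5×15.999 = 317.301 → 317.30 g/mol.

317.30 g/mol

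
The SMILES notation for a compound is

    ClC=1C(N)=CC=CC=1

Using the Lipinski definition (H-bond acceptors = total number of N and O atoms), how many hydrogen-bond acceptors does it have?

N atoms: 1; O atoms: 0.
Lipinski HBA = 1 + 0 = 1.

1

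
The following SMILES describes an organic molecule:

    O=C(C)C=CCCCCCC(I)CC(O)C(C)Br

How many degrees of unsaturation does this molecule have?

2

Molecular formula: C14H24BrIO2.
DoU = (2C + 2 + N − H − X) / 2, where X is the halogen count and O/S are ignored.
    = (2·14 + 2 + 0 − 24 − 2) / 2 = 4 / 2 = 2.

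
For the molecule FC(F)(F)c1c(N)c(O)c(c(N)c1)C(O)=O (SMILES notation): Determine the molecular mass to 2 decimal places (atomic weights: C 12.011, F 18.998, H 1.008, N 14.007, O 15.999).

236.15 g/mol

First, the molecular formula is C8H7F3N2O3 (counting implicit H from valence).
  C: 8 × 12.011 = 96.088
  F: 3 × 18.998 = 56.994
  H: 7 × 1.008 = 7.056
  N: 2 × 14.007 = 28.014
  O: 3 × 15.999 = 47.997
Sum: 8×12.011 + 3×18.998 + 7×1.008 + 2×14.007 + 3×15.999 = 236.149 → 236.15 g/mol.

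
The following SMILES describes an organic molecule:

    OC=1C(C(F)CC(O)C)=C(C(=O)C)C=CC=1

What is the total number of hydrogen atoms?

15

Walk through each heavy atom and fill implicit hydrogens from standard valence (C 4, N 3, O 2, S 2, halogen 1):
  atom 1: O, bond orders sum to 1 (valence 2) → 1 H
  atom 2: C, bond orders sum to 4 (valence 4) → 0 H
  atom 3: C, bond orders sum to 4 (valence 4) → 0 H
  atom 4: C, bond orders sum to 3 (valence 4) → 1 H
  atom 5: F (halogen, monovalent) → 0 H
  atom 6: C, bond orders sum to 2 (valence 4) → 2 H
  atom 7: C, bond orders sum to 3 (valence 4) → 1 H
  atom 8: O, bond orders sum to 1 (valence 2) → 1 H
  atom 9: C, bond orders sum to 1 (valence 4) → 3 H
  atom 10: C, bond orders sum to 4 (valence 4) → 0 H
  atom 11: C, bond orders sum to 4 (valence 4) → 0 H
  atom 12: O, bond orders sum to 2 (valence 2) → 0 H
  atom 13: C, bond orders sum to 1 (valence 4) → 3 H
  atom 14: C, bond orders sum to 3 (valence 4) → 1 H
  atom 15: C, bond orders sum to 3 (valence 4) → 1 H
  atom 16: C, bond orders sum to 3 (valence 4) → 1 H
Total hydrogens: 15.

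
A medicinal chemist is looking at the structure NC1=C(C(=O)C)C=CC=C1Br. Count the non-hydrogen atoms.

11

Every atom symbol written in the SMILES (organic subset) is one heavy atom; implicit H are not written.
Heavy atoms by element → Br:1, C:8, N:1, O:1.
Total: 11.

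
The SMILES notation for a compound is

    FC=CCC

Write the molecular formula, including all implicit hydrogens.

C4H7F

Walk through each heavy atom and fill implicit hydrogens from standard valence (C 4, N 3, O 2, S 2, halogen 1):
  atom 1: F (halogen, monovalent) → 0 H
  atom 2: C, bond orders sum to 3 (valence 4) → 1 H
  atom 3: C, bond orders sum to 3 (valence 4) → 1 H
  atom 4: C, bond orders sum to 2 (valence 4) → 2 H
  atom 5: C, bond orders sum to 1 (valence 4) → 3 H
Totals → C:4, H:7, F:1.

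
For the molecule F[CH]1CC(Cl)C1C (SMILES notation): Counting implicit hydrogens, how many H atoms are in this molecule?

8

Walk through each heavy atom and fill implicit hydrogens from standard valence (C 4, N 3, O 2, S 2, halogen 1):
  atom 1: F (halogen, monovalent) → 0 H
  atom 2: C with explicit H count 1
  atom 3: C, bond orders sum to 2 (valence 4) → 2 H
  atom 4: C, bond orders sum to 3 (valence 4) → 1 H
  atom 5: Cl (halogen, monovalent) → 0 H
  atom 6: C, bond orders sum to 3 (valence 4) → 1 H
  atom 7: C, bond orders sum to 1 (valence 4) → 3 H
Total hydrogens: 8.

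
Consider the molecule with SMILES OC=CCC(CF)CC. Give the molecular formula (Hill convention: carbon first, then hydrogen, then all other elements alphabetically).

Walk through each heavy atom and fill implicit hydrogens from standard valence (C 4, N 3, O 2, S 2, halogen 1):
  atom 1: O, bond orders sum to 1 (valence 2) → 1 H
  atom 2: C, bond orders sum to 3 (valence 4) → 1 H
  atom 3: C, bond orders sum to 3 (valence 4) → 1 H
  atom 4: C, bond orders sum to 2 (valence 4) → 2 H
  atom 5: C, bond orders sum to 3 (valence 4) → 1 H
  atom 6: C, bond orders sum to 2 (valence 4) → 2 H
  atom 7: F (halogen, monovalent) → 0 H
  atom 8: C, bond orders sum to 2 (valence 4) → 2 H
  atom 9: C, bond orders sum to 1 (valence 4) → 3 H
Totals → C:7, H:13, F:1, O:1.

C7H13FO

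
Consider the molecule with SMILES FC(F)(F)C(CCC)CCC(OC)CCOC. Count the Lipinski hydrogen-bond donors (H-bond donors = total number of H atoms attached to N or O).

Donors: find every N or O and count the H atoms it carries.
  atom 12 (O): bond orders sum to 2 → 0 H
  atom 16 (O): bond orders sum to 2 → 0 H
Lipinski HBD = 0.

0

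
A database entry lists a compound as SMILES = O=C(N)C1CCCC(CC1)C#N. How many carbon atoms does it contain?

Count every carbon token in the SMILES (each C, including those in ring-closure positions and inside branches).
Carbon count: 9.

9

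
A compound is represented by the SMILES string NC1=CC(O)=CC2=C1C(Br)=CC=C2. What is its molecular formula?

Walk through each heavy atom and fill implicit hydrogens from standard valence (C 4, N 3, O 2, S 2, halogen 1):
  atom 1: N, bond orders sum to 1 (valence 3) → 2 H
  atom 2: C, bond orders sum to 4 (valence 4) → 0 H
  atom 3: C, bond orders sum to 3 (valence 4) → 1 H
  atom 4: C, bond orders sum to 4 (valence 4) → 0 H
  atom 5: O, bond orders sum to 1 (valence 2) → 1 H
  atom 6: C, bond orders sum to 3 (valence 4) → 1 H
  atom 7: C, bond orders sum to 4 (valence 4) → 0 H
  atom 8: C, bond orders sum to 4 (valence 4) → 0 H
  atom 9: C, bond orders sum to 4 (valence 4) → 0 H
  atom 10: Br (halogen, monovalent) → 0 H
  atom 11: C, bond orders sum to 3 (valence 4) → 1 H
  atom 12: C, bond orders sum to 3 (valence 4) → 1 H
  atom 13: C, bond orders sum to 3 (valence 4) → 1 H
Totals → C:10, H:8, Br:1, N:1, O:1.

C10H8BrNO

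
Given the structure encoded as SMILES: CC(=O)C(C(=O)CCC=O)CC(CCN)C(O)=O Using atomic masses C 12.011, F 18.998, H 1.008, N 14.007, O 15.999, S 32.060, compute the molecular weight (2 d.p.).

First, the molecular formula is C12H19NO5 (counting implicit H from valence).
  C: 12 × 12.011 = 144.132
  H: 19 × 1.008 = 19.152
  N: 1 × 14.007 = 14.007
  O: 5 × 15.999 = 79.995
Sum: 12×12.011 + 19×1.008 + 1×14.007 + 5×15.999 = 257.286 → 257.29 g/mol.

257.29 g/mol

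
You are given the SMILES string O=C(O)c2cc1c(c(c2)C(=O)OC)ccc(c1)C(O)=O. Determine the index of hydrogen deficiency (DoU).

Molecular formula: C14H10O6.
DoU = (2C + 2 + N − H − X) / 2, where X is the halogen count and O/S are ignored.
    = (2·14 + 2 + 0 − 10 − 0) / 2 = 20 / 2 = 10.

10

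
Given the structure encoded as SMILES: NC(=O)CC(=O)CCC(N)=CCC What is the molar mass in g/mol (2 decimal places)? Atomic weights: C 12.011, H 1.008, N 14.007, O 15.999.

184.24 g/mol

First, the molecular formula is C9H16N2O2 (counting implicit H from valence).
  C: 9 × 12.011 = 108.099
  H: 16 × 1.008 = 16.128
  N: 2 × 14.007 = 28.014
  O: 2 × 15.999 = 31.998
Sum: 9×12.011 + 16×1.008 + 2×14.007 + 2×15.999 = 184.239 → 184.24 g/mol.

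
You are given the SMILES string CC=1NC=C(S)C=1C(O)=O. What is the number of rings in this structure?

In SMILES, each pair of matching ring-closure digits denotes one ring-closing bond; the number of such bonds equals the number of independent rings.
Ring-closure bonds here: 1.

1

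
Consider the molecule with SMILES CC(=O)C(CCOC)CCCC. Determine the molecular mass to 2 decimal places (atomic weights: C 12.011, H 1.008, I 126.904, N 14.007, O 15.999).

First, the molecular formula is C10H20O2 (counting implicit H from valence).
  C: 10 × 12.011 = 120.110
  H: 20 × 1.008 = 20.160
  O: 2 × 15.999 = 31.998
Sum: 10×12.011 + 20×1.008 + 2×15.999 = 172.268 → 172.27 g/mol.

172.27 g/mol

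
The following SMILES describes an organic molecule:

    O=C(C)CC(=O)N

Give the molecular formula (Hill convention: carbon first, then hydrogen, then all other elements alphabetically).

C4H7NO2

Walk through each heavy atom and fill implicit hydrogens from standard valence (C 4, N 3, O 2, S 2, halogen 1):
  atom 1: O, bond orders sum to 2 (valence 2) → 0 H
  atom 2: C, bond orders sum to 4 (valence 4) → 0 H
  atom 3: C, bond orders sum to 1 (valence 4) → 3 H
  atom 4: C, bond orders sum to 2 (valence 4) → 2 H
  atom 5: C, bond orders sum to 4 (valence 4) → 0 H
  atom 6: O, bond orders sum to 2 (valence 2) → 0 H
  atom 7: N, bond orders sum to 1 (valence 3) → 2 H
Totals → C:4, H:7, N:1, O:2.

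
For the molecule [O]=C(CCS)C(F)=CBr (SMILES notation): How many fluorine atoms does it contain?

Scan the SMILES for F atoms (remember two-letter symbols like Cl and Br are single atoms).
Fluorine count: 1.

1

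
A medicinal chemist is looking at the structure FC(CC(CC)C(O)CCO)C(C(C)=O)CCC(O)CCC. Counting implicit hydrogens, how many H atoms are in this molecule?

33

Walk through each heavy atom and fill implicit hydrogens from standard valence (C 4, N 3, O 2, S 2, halogen 1):
  atom 1: F (halogen, monovalent) → 0 H
  atom 2: C, bond orders sum to 3 (valence 4) → 1 H
  atom 3: C, bond orders sum to 2 (valence 4) → 2 H
  atom 4: C, bond orders sum to 3 (valence 4) → 1 H
  atom 5: C, bond orders sum to 2 (valence 4) → 2 H
  atom 6: C, bond orders sum to 1 (valence 4) → 3 H
  atom 7: C, bond orders sum to 3 (valence 4) → 1 H
  atom 8: O, bond orders sum to 1 (valence 2) → 1 H
  atom 9: C, bond orders sum to 2 (valence 4) → 2 H
  atom 10: C, bond orders sum to 2 (valence 4) → 2 H
  atom 11: O, bond orders sum to 1 (valence 2) → 1 H
  atom 12: C, bond orders sum to 3 (valence 4) → 1 H
  atom 13: C, bond orders sum to 4 (valence 4) → 0 H
  atom 14: C, bond orders sum to 1 (valence 4) → 3 H
  atom 15: O, bond orders sum to 2 (valence 2) → 0 H
  atom 16: C, bond orders sum to 2 (valence 4) → 2 H
  atom 17: C, bond orders sum to 2 (valence 4) → 2 H
  atom 18: C, bond orders sum to 3 (valence 4) → 1 H
  atom 19: O, bond orders sum to 1 (valence 2) → 1 H
  atom 20: C, bond orders sum to 2 (valence 4) → 2 H
  atom 21: C, bond orders sum to 2 (valence 4) → 2 H
  atom 22: C, bond orders sum to 1 (valence 4) → 3 H
Total hydrogens: 33.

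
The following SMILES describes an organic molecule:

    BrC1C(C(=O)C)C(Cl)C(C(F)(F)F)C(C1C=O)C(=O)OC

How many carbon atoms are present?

12

Count every carbon token in the SMILES (each C, including those in ring-closure positions and inside branches).
Carbon count: 12.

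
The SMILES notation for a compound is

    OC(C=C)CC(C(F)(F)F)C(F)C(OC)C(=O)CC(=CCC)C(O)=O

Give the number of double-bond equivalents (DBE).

4

Molecular formula: C16H22F4O5.
DoU = (2C + 2 + N − H − X) / 2, where X is the halogen count and O/S are ignored.
    = (2·16 + 2 + 0 − 22 − 4) / 2 = 8 / 2 = 4.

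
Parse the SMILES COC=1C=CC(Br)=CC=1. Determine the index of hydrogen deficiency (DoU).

4

Degree of unsaturation = (number of rings) + (number of π bonds).
Ring closures in the SMILES: 1.
π bonds: 3 double bonds (each 1 DoU) → 3 DoU from unsaturation.
Total DoU = 1 + 3 = 4.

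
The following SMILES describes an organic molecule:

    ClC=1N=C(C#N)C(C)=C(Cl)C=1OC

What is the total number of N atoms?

Scan the SMILES for N atoms (remember two-letter symbols like Cl and Br are single atoms).
Nitrogen count: 2.

2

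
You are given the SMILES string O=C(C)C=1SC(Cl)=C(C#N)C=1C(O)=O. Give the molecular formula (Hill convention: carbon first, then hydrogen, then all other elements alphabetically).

Walk through each heavy atom and fill implicit hydrogens from standard valence (C 4, N 3, O 2, S 2, halogen 1):
  atom 1: O, bond orders sum to 2 (valence 2) → 0 H
  atom 2: C, bond orders sum to 4 (valence 4) → 0 H
  atom 3: C, bond orders sum to 1 (valence 4) → 3 H
  atom 4: C, bond orders sum to 4 (valence 4) → 0 H
  atom 5: S, bond orders sum to 2 (valence 2) → 0 H
  atom 6: C, bond orders sum to 4 (valence 4) → 0 H
  atom 7: Cl (halogen, monovalent) → 0 H
  atom 8: C, bond orders sum to 4 (valence 4) → 0 H
  atom 9: C, bond orders sum to 4 (valence 4) → 0 H
  atom 10: N, bond orders sum to 3 (valence 3) → 0 H
  atom 11: C, bond orders sum to 4 (valence 4) → 0 H
  atom 12: C, bond orders sum to 4 (valence 4) → 0 H
  atom 13: O, bond orders sum to 1 (valence 2) → 1 H
  atom 14: O, bond orders sum to 2 (valence 2) → 0 H
Totals → C:8, H:4, Cl:1, N:1, O:3, S:1.

C8H4ClNO3S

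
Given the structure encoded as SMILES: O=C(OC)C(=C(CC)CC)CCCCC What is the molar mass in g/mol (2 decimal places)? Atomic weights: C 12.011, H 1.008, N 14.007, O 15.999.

First, the molecular formula is C13H24O2 (counting implicit H from valence).
  C: 13 × 12.011 = 156.143
  H: 24 × 1.008 = 24.192
  O: 2 × 15.999 = 31.998
Sum: 13×12.011 + 24×1.008 + 2×15.999 = 212.333 → 212.33 g/mol.

212.33 g/mol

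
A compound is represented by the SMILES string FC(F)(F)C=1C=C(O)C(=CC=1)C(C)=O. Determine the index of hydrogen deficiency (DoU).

5

Molecular formula: C9H7F3O2.
DoU = (2C + 2 + N − H − X) / 2, where X is the halogen count and O/S are ignored.
    = (2·9 + 2 + 0 − 7 − 3) / 2 = 10 / 2 = 5.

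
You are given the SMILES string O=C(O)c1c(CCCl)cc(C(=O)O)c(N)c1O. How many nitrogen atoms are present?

Scan the SMILES for N atoms (remember two-letter symbols like Cl and Br are single atoms).
Nitrogen count: 1.

1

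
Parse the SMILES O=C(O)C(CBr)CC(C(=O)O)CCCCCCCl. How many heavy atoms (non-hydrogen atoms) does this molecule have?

18

Every atom symbol written in the SMILES (organic subset) is one heavy atom; implicit H are not written.
Heavy atoms by element → Br:1, C:12, Cl:1, O:4.
Total: 18.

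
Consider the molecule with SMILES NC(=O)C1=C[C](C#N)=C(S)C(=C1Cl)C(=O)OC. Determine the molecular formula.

Walk through each heavy atom and fill implicit hydrogens from standard valence (C 4, N 3, O 2, S 2, halogen 1):
  atom 1: N, bond orders sum to 1 (valence 3) → 2 H
  atom 2: C, bond orders sum to 4 (valence 4) → 0 H
  atom 3: O, bond orders sum to 2 (valence 2) → 0 H
  atom 4: C, bond orders sum to 4 (valence 4) → 0 H
  atom 5: C, bond orders sum to 3 (valence 4) → 1 H
  atom 6: C with explicit H count 0
  atom 7: C, bond orders sum to 4 (valence 4) → 0 H
  atom 8: N, bond orders sum to 3 (valence 3) → 0 H
  atom 9: C, bond orders sum to 4 (valence 4) → 0 H
  atom 10: S, bond orders sum to 1 (valence 2) → 1 H
  atom 11: C, bond orders sum to 4 (valence 4) → 0 H
  atom 12: C, bond orders sum to 4 (valence 4) → 0 H
  atom 13: Cl (halogen, monovalent) → 0 H
  atom 14: C, bond orders sum to 4 (valence 4) → 0 H
  atom 15: O, bond orders sum to 2 (valence 2) → 0 H
  atom 16: O, bond orders sum to 2 (valence 2) → 0 H
  atom 17: C, bond orders sum to 1 (valence 4) → 3 H
Totals → C:10, H:7, Cl:1, N:2, O:3, S:1.
In Hill order: C10H7ClN2O3S.

C10H7ClN2O3S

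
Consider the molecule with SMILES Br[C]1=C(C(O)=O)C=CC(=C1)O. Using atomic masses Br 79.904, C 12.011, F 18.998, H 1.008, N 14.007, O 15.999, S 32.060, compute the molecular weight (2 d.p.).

217.02 g/mol

First, the molecular formula is C7H5BrO3 (counting implicit H from valence).
  Br: 1 × 79.904 = 79.904
  C: 7 × 12.011 = 84.077
  H: 5 × 1.008 = 5.040
  O: 3 × 15.999 = 47.997
Sum: 1×79.904 + 7×12.011 + 5×1.008 + 3×15.999 = 217.018 → 217.02 g/mol.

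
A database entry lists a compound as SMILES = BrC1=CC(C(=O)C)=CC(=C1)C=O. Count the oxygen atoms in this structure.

2

Scan the SMILES for O atoms (remember two-letter symbols like Cl and Br are single atoms).
Oxygen count: 2.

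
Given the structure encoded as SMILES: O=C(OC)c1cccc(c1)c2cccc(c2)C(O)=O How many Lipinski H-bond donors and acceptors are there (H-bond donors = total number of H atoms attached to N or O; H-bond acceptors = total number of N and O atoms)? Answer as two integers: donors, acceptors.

1, 4

Donors: find every N or O and count the H atoms it carries.
  atom 1 (O): bond orders sum to 2 → 0 H
  atom 3 (O): bond orders sum to 2 → 0 H
  atom 18 (O): bond orders sum to 1 → 1 H
  atom 19 (O): bond orders sum to 2 → 0 H
Lipinski HBD = 1.
Acceptors: N atoms = 0, O atoms = 4 → HBA = 4.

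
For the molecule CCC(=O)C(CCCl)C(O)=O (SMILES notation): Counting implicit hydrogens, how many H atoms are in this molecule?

11

Walk through each heavy atom and fill implicit hydrogens from standard valence (C 4, N 3, O 2, S 2, halogen 1):
  atom 1: C, bond orders sum to 1 (valence 4) → 3 H
  atom 2: C, bond orders sum to 2 (valence 4) → 2 H
  atom 3: C, bond orders sum to 4 (valence 4) → 0 H
  atom 4: O, bond orders sum to 2 (valence 2) → 0 H
  atom 5: C, bond orders sum to 3 (valence 4) → 1 H
  atom 6: C, bond orders sum to 2 (valence 4) → 2 H
  atom 7: C, bond orders sum to 2 (valence 4) → 2 H
  atom 8: Cl (halogen, monovalent) → 0 H
  atom 9: C, bond orders sum to 4 (valence 4) → 0 H
  atom 10: O, bond orders sum to 1 (valence 2) → 1 H
  atom 11: O, bond orders sum to 2 (valence 2) → 0 H
Total hydrogens: 11.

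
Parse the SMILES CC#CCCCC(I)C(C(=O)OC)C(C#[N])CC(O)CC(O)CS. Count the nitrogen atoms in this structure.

Scan the SMILES for N atoms (remember two-letter symbols like Cl and Br are single atoms).
Nitrogen count: 1.

1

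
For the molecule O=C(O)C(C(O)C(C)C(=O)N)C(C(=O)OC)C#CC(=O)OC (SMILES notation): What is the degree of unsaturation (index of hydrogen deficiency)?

6

Molecular formula: C13H17NO8.
DoU = (2C + 2 + N − H − X) / 2, where X is the halogen count and O/S are ignored.
    = (2·13 + 2 + 1 − 17 − 0) / 2 = 12 / 2 = 6.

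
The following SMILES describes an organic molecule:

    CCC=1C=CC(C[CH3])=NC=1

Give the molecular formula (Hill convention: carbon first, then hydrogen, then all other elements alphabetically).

C9H13N

Walk through each heavy atom and fill implicit hydrogens from standard valence (C 4, N 3, O 2, S 2, halogen 1):
  atom 1: C, bond orders sum to 1 (valence 4) → 3 H
  atom 2: C, bond orders sum to 2 (valence 4) → 2 H
  atom 3: C, bond orders sum to 4 (valence 4) → 0 H
  atom 4: C, bond orders sum to 3 (valence 4) → 1 H
  atom 5: C, bond orders sum to 3 (valence 4) → 1 H
  atom 6: C, bond orders sum to 4 (valence 4) → 0 H
  atom 7: C, bond orders sum to 2 (valence 4) → 2 H
  atom 8: C with explicit H count 3
  atom 9: N, bond orders sum to 3 (valence 3) → 0 H
  atom 10: C, bond orders sum to 3 (valence 4) → 1 H
Totals → C:9, H:13, N:1.
In Hill order: C9H13N.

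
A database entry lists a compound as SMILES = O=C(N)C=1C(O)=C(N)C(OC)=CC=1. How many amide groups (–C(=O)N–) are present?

The amide motif appears at heavy-atom position 2 in the SMILES.
Other groups present: 1 ether, 1 hydroxyl, 1 primary amine.
Amide count: 1.

1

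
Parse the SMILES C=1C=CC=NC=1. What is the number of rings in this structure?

In SMILES, each pair of matching ring-closure digits denotes one ring-closing bond; the number of such bonds equals the number of independent rings.
Ring-closure bonds here: 1.

1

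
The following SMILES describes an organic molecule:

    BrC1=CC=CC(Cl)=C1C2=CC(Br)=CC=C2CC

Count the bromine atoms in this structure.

Scan the SMILES for Br atoms (remember two-letter symbols like Cl and Br are single atoms).
Bromine count: 2.

2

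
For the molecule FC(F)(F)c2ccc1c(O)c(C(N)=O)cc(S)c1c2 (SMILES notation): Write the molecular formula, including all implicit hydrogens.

Walk through each heavy atom and fill implicit hydrogens from standard valence (C 4, N 3, O 2, S 2, halogen 1); for lowercase aromatic atoms, an aromatic c carries 1 H when it has two neighbours and 0 H with three, and aromatic n carries 0 H:
  atom 1: F (halogen, monovalent) → 0 H
  atom 2: C, bond orders sum to 4 (valence 4) → 0 H
  atom 3: F (halogen, monovalent) → 0 H
  atom 4: F (halogen, monovalent) → 0 H
  atom 5: aromatic c, 3 neighbours → 0 H
  atom 6: aromatic c, 2 neighbours → 1 H
  atom 7: aromatic c, 2 neighbours → 1 H
  atom 8: aromatic c, 3 neighbours → 0 H
  atom 9: aromatic c, 3 neighbours → 0 H
  atom 10: O, bond orders sum to 1 (valence 2) → 1 H
  atom 11: aromatic c, 3 neighbours → 0 H
  atom 12: C, bond orders sum to 4 (valence 4) → 0 H
  atom 13: N, bond orders sum to 1 (valence 3) → 2 H
  atom 14: O, bond orders sum to 2 (valence 2) → 0 H
  atom 15: aromatic c, 2 neighbours → 1 H
  atom 16: aromatic c, 3 neighbours → 0 H
  atom 17: S, bond orders sum to 1 (valence 2) → 1 H
  atom 18: aromatic c, 3 neighbours → 0 H
  atom 19: aromatic c, 2 neighbours → 1 H
Totals → C:12, H:8, F:3, N:1, O:2, S:1.
In Hill order: C12H8F3NO2S.

C12H8F3NO2S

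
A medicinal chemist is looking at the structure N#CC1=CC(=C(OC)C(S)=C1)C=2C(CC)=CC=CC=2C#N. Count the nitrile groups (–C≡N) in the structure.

2

The nitrile motif appears at heavy-atom positions 2, 20 in the SMILES.
Other groups present: 1 ether, 1 thiol.
Nitrile count: 2.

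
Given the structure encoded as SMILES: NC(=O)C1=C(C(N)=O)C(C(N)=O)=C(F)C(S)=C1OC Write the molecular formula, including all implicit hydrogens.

C10H10FN3O4S

Walk through each heavy atom and fill implicit hydrogens from standard valence (C 4, N 3, O 2, S 2, halogen 1):
  atom 1: N, bond orders sum to 1 (valence 3) → 2 H
  atom 2: C, bond orders sum to 4 (valence 4) → 0 H
  atom 3: O, bond orders sum to 2 (valence 2) → 0 H
  atom 4: C, bond orders sum to 4 (valence 4) → 0 H
  atom 5: C, bond orders sum to 4 (valence 4) → 0 H
  atom 6: C, bond orders sum to 4 (valence 4) → 0 H
  atom 7: N, bond orders sum to 1 (valence 3) → 2 H
  atom 8: O, bond orders sum to 2 (valence 2) → 0 H
  atom 9: C, bond orders sum to 4 (valence 4) → 0 H
  atom 10: C, bond orders sum to 4 (valence 4) → 0 H
  atom 11: N, bond orders sum to 1 (valence 3) → 2 H
  atom 12: O, bond orders sum to 2 (valence 2) → 0 H
  atom 13: C, bond orders sum to 4 (valence 4) → 0 H
  atom 14: F (halogen, monovalent) → 0 H
  atom 15: C, bond orders sum to 4 (valence 4) → 0 H
  atom 16: S, bond orders sum to 1 (valence 2) → 1 H
  atom 17: C, bond orders sum to 4 (valence 4) → 0 H
  atom 18: O, bond orders sum to 2 (valence 2) → 0 H
  atom 19: C, bond orders sum to 1 (valence 4) → 3 H
Totals → C:10, H:10, F:1, N:3, O:4, S:1.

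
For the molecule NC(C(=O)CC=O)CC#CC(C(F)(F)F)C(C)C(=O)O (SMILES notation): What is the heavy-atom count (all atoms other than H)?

Every atom symbol written in the SMILES (organic subset) is one heavy atom; implicit H are not written.
Heavy atoms by element → C:12, F:3, N:1, O:4.
Total: 20.

20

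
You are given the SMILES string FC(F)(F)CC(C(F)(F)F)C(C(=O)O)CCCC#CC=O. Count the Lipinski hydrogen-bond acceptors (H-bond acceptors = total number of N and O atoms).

N atoms: 0; O atoms: 3.
Lipinski HBA = 0 + 3 = 3.

3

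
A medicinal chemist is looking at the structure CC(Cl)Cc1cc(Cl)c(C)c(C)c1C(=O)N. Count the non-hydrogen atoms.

16

Every atom symbol written in the SMILES (organic subset) is one heavy atom; implicit H are not written.
Heavy atoms by element → C:12, Cl:2, N:1, O:1.
Total: 16.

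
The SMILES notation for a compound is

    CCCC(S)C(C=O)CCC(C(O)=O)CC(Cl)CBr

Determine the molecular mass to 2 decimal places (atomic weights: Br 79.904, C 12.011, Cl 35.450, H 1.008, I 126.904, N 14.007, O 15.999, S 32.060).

373.73 g/mol

First, the molecular formula is C13H22BrClO3S (counting implicit H from valence).
  Br: 1 × 79.904 = 79.904
  C: 13 × 12.011 = 156.143
  Cl: 1 × 35.450 = 35.450
  H: 22 × 1.008 = 22.176
  O: 3 × 15.999 = 47.997
  S: 1 × 32.060 = 32.060
Sum: 1×79.904 + 13×12.011 + 1×35.450 + 22×1.008 + 3×15.999 + 1×32.060 = 373.730 → 373.73 g/mol.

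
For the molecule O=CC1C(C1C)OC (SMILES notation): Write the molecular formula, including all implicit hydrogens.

Walk through each heavy atom and fill implicit hydrogens from standard valence (C 4, N 3, O 2, S 2, halogen 1):
  atom 1: O, bond orders sum to 2 (valence 2) → 0 H
  atom 2: C, bond orders sum to 3 (valence 4) → 1 H
  atom 3: C, bond orders sum to 3 (valence 4) → 1 H
  atom 4: C, bond orders sum to 3 (valence 4) → 1 H
  atom 5: C, bond orders sum to 3 (valence 4) → 1 H
  atom 6: C, bond orders sum to 1 (valence 4) → 3 H
  atom 7: O, bond orders sum to 2 (valence 2) → 0 H
  atom 8: C, bond orders sum to 1 (valence 4) → 3 H
Totals → C:6, H:10, O:2.

C6H10O2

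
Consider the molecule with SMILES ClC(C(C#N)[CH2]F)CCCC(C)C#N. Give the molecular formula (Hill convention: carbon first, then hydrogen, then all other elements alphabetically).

Walk through each heavy atom and fill implicit hydrogens from standard valence (C 4, N 3, O 2, S 2, halogen 1):
  atom 1: Cl (halogen, monovalent) → 0 H
  atom 2: C, bond orders sum to 3 (valence 4) → 1 H
  atom 3: C, bond orders sum to 3 (valence 4) → 1 H
  atom 4: C, bond orders sum to 4 (valence 4) → 0 H
  atom 5: N, bond orders sum to 3 (valence 3) → 0 H
  atom 6: C with explicit H count 2
  atom 7: F (halogen, monovalent) → 0 H
  atom 8: C, bond orders sum to 2 (valence 4) → 2 H
  atom 9: C, bond orders sum to 2 (valence 4) → 2 H
  atom 10: C, bond orders sum to 2 (valence 4) → 2 H
  atom 11: C, bond orders sum to 3 (valence 4) → 1 H
  atom 12: C, bond orders sum to 1 (valence 4) → 3 H
  atom 13: C, bond orders sum to 4 (valence 4) → 0 H
  atom 14: N, bond orders sum to 3 (valence 3) → 0 H
Totals → C:10, H:14, Cl:1, F:1, N:2.

C10H14ClFN2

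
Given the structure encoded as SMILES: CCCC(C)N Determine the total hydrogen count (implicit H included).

13

Walk through each heavy atom and fill implicit hydrogens from standard valence (C 4, N 3, O 2, S 2, halogen 1):
  atom 1: C, bond orders sum to 1 (valence 4) → 3 H
  atom 2: C, bond orders sum to 2 (valence 4) → 2 H
  atom 3: C, bond orders sum to 2 (valence 4) → 2 H
  atom 4: C, bond orders sum to 3 (valence 4) → 1 H
  atom 5: C, bond orders sum to 1 (valence 4) → 3 H
  atom 6: N, bond orders sum to 1 (valence 3) → 2 H
Total hydrogens: 13.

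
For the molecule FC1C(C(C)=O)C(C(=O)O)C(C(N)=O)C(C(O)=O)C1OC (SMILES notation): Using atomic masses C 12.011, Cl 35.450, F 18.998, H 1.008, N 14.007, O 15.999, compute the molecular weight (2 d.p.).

305.26 g/mol

First, the molecular formula is C12H16FNO7 (counting implicit H from valence).
  C: 12 × 12.011 = 144.132
  F: 1 × 18.998 = 18.998
  H: 16 × 1.008 = 16.128
  N: 1 × 14.007 = 14.007
  O: 7 × 15.999 = 111.993
Sum: 12×12.011 + 1×18.998 + 16×1.008 + 1×14.007 + 7×15.999 = 305.258 → 305.26 g/mol.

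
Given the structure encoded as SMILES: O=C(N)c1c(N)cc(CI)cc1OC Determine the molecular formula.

Walk through each heavy atom and fill implicit hydrogens from standard valence (C 4, N 3, O 2, S 2, halogen 1); for lowercase aromatic atoms, an aromatic c carries 1 H when it has two neighbours and 0 H with three, and aromatic n carries 0 H:
  atom 1: O, bond orders sum to 2 (valence 2) → 0 H
  atom 2: C, bond orders sum to 4 (valence 4) → 0 H
  atom 3: N, bond orders sum to 1 (valence 3) → 2 H
  atom 4: aromatic c, 3 neighbours → 0 H
  atom 5: aromatic c, 3 neighbours → 0 H
  atom 6: N, bond orders sum to 1 (valence 3) → 2 H
  atom 7: aromatic c, 2 neighbours → 1 H
  atom 8: aromatic c, 3 neighbours → 0 H
  atom 9: C, bond orders sum to 2 (valence 4) → 2 H
  atom 10: I (halogen, monovalent) → 0 H
  atom 11: aromatic c, 2 neighbours → 1 H
  atom 12: aromatic c, 3 neighbours → 0 H
  atom 13: O, bond orders sum to 2 (valence 2) → 0 H
  atom 14: C, bond orders sum to 1 (valence 4) → 3 H
Totals → C:9, H:11, I:1, N:2, O:2.

C9H11IN2O2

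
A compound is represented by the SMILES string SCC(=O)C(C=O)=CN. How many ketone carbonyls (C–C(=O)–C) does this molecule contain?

The ketone motif appears at heavy-atom position 3 in the SMILES.
Other groups present: 1 aldehyde, 1 alkene, 1 primary amine, 1 thiol.
Ketone count: 1.

1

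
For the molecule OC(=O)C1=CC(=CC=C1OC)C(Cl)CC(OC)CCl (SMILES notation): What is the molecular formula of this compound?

C13H16Cl2O4

Walk through each heavy atom and fill implicit hydrogens from standard valence (C 4, N 3, O 2, S 2, halogen 1):
  atom 1: O, bond orders sum to 1 (valence 2) → 1 H
  atom 2: C, bond orders sum to 4 (valence 4) → 0 H
  atom 3: O, bond orders sum to 2 (valence 2) → 0 H
  atom 4: C, bond orders sum to 4 (valence 4) → 0 H
  atom 5: C, bond orders sum to 3 (valence 4) → 1 H
  atom 6: C, bond orders sum to 4 (valence 4) → 0 H
  atom 7: C, bond orders sum to 3 (valence 4) → 1 H
  atom 8: C, bond orders sum to 3 (valence 4) → 1 H
  atom 9: C, bond orders sum to 4 (valence 4) → 0 H
  atom 10: O, bond orders sum to 2 (valence 2) → 0 H
  atom 11: C, bond orders sum to 1 (valence 4) → 3 H
  atom 12: C, bond orders sum to 3 (valence 4) → 1 H
  atom 13: Cl (halogen, monovalent) → 0 H
  atom 14: C, bond orders sum to 2 (valence 4) → 2 H
  atom 15: C, bond orders sum to 3 (valence 4) → 1 H
  atom 16: O, bond orders sum to 2 (valence 2) → 0 H
  atom 17: C, bond orders sum to 1 (valence 4) → 3 H
  atom 18: C, bond orders sum to 2 (valence 4) → 2 H
  atom 19: Cl (halogen, monovalent) → 0 H
Totals → C:13, H:16, Cl:2, O:4.
In Hill order: C13H16Cl2O4.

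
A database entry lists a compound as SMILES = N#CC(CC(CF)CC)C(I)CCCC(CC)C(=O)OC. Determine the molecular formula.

C16H27FINO2

Walk through each heavy atom and fill implicit hydrogens from standard valence (C 4, N 3, O 2, S 2, halogen 1):
  atom 1: N, bond orders sum to 3 (valence 3) → 0 H
  atom 2: C, bond orders sum to 4 (valence 4) → 0 H
  atom 3: C, bond orders sum to 3 (valence 4) → 1 H
  atom 4: C, bond orders sum to 2 (valence 4) → 2 H
  atom 5: C, bond orders sum to 3 (valence 4) → 1 H
  atom 6: C, bond orders sum to 2 (valence 4) → 2 H
  atom 7: F (halogen, monovalent) → 0 H
  atom 8: C, bond orders sum to 2 (valence 4) → 2 H
  atom 9: C, bond orders sum to 1 (valence 4) → 3 H
  atom 10: C, bond orders sum to 3 (valence 4) → 1 H
  atom 11: I (halogen, monovalent) → 0 H
  atom 12: C, bond orders sum to 2 (valence 4) → 2 H
  atom 13: C, bond orders sum to 2 (valence 4) → 2 H
  atom 14: C, bond orders sum to 2 (valence 4) → 2 H
  atom 15: C, bond orders sum to 3 (valence 4) → 1 H
  atom 16: C, bond orders sum to 2 (valence 4) → 2 H
  atom 17: C, bond orders sum to 1 (valence 4) → 3 H
  atom 18: C, bond orders sum to 4 (valence 4) → 0 H
  atom 19: O, bond orders sum to 2 (valence 2) → 0 H
  atom 20: O, bond orders sum to 2 (valence 2) → 0 H
  atom 21: C, bond orders sum to 1 (valence 4) → 3 H
Totals → C:16, H:27, F:1, I:1, N:1, O:2.
In Hill order: C16H27FINO2.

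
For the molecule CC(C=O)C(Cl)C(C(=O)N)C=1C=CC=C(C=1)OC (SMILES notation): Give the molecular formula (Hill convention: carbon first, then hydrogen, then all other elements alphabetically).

Walk through each heavy atom and fill implicit hydrogens from standard valence (C 4, N 3, O 2, S 2, halogen 1):
  atom 1: C, bond orders sum to 1 (valence 4) → 3 H
  atom 2: C, bond orders sum to 3 (valence 4) → 1 H
  atom 3: C, bond orders sum to 3 (valence 4) → 1 H
  atom 4: O, bond orders sum to 2 (valence 2) → 0 H
  atom 5: C, bond orders sum to 3 (valence 4) → 1 H
  atom 6: Cl (halogen, monovalent) → 0 H
  atom 7: C, bond orders sum to 3 (valence 4) → 1 H
  atom 8: C, bond orders sum to 4 (valence 4) → 0 H
  atom 9: O, bond orders sum to 2 (valence 2) → 0 H
  atom 10: N, bond orders sum to 1 (valence 3) → 2 H
  atom 11: C, bond orders sum to 4 (valence 4) → 0 H
  atom 12: C, bond orders sum to 3 (valence 4) → 1 H
  atom 13: C, bond orders sum to 3 (valence 4) → 1 H
  atom 14: C, bond orders sum to 3 (valence 4) → 1 H
  atom 15: C, bond orders sum to 4 (valence 4) → 0 H
  atom 16: C, bond orders sum to 3 (valence 4) → 1 H
  atom 17: O, bond orders sum to 2 (valence 2) → 0 H
  atom 18: C, bond orders sum to 1 (valence 4) → 3 H
Totals → C:13, H:16, Cl:1, N:1, O:3.
In Hill order: C13H16ClNO3.

C13H16ClNO3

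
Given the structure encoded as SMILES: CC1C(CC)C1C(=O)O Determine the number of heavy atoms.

9

Every atom symbol written in the SMILES (organic subset) is one heavy atom; implicit H are not written.
Heavy atoms by element → C:7, O:2.
Total: 9.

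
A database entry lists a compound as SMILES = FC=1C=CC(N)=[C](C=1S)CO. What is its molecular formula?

C7H8FNOS

Walk through each heavy atom and fill implicit hydrogens from standard valence (C 4, N 3, O 2, S 2, halogen 1):
  atom 1: F (halogen, monovalent) → 0 H
  atom 2: C, bond orders sum to 4 (valence 4) → 0 H
  atom 3: C, bond orders sum to 3 (valence 4) → 1 H
  atom 4: C, bond orders sum to 3 (valence 4) → 1 H
  atom 5: C, bond orders sum to 4 (valence 4) → 0 H
  atom 6: N, bond orders sum to 1 (valence 3) → 2 H
  atom 7: C with explicit H count 0
  atom 8: C, bond orders sum to 4 (valence 4) → 0 H
  atom 9: S, bond orders sum to 1 (valence 2) → 1 H
  atom 10: C, bond orders sum to 2 (valence 4) → 2 H
  atom 11: O, bond orders sum to 1 (valence 2) → 1 H
Totals → C:7, H:8, F:1, N:1, O:1, S:1.
In Hill order: C7H8FNOS.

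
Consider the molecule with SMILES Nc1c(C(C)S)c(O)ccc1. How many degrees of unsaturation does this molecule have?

4

Molecular formula: C8H11NOS.
DoU = (2C + 2 + N − H − X) / 2, where X is the halogen count and O/S are ignored.
    = (2·8 + 2 + 1 − 11 − 0) / 2 = 8 / 2 = 4.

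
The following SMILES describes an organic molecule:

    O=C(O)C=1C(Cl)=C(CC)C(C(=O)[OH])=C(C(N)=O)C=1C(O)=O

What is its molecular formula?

Walk through each heavy atom and fill implicit hydrogens from standard valence (C 4, N 3, O 2, S 2, halogen 1):
  atom 1: O, bond orders sum to 2 (valence 2) → 0 H
  atom 2: C, bond orders sum to 4 (valence 4) → 0 H
  atom 3: O, bond orders sum to 1 (valence 2) → 1 H
  atom 4: C, bond orders sum to 4 (valence 4) → 0 H
  atom 5: C, bond orders sum to 4 (valence 4) → 0 H
  atom 6: Cl (halogen, monovalent) → 0 H
  atom 7: C, bond orders sum to 4 (valence 4) → 0 H
  atom 8: C, bond orders sum to 2 (valence 4) → 2 H
  atom 9: C, bond orders sum to 1 (valence 4) → 3 H
  atom 10: C, bond orders sum to 4 (valence 4) → 0 H
  atom 11: C, bond orders sum to 4 (valence 4) → 0 H
  atom 12: O, bond orders sum to 2 (valence 2) → 0 H
  atom 13: O with explicit H count 1
  atom 14: C, bond orders sum to 4 (valence 4) → 0 H
  atom 15: C, bond orders sum to 4 (valence 4) → 0 H
  atom 16: N, bond orders sum to 1 (valence 3) → 2 H
  atom 17: O, bond orders sum to 2 (valence 2) → 0 H
  atom 18: C, bond orders sum to 4 (valence 4) → 0 H
  atom 19: C, bond orders sum to 4 (valence 4) → 0 H
  atom 20: O, bond orders sum to 1 (valence 2) → 1 H
  atom 21: O, bond orders sum to 2 (valence 2) → 0 H
Totals → C:12, H:10, Cl:1, N:1, O:7.

C12H10ClNO7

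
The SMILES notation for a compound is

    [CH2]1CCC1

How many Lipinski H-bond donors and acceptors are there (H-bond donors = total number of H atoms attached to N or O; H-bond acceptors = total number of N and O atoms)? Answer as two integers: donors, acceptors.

0, 0

Donors: find every N or O and count the H atoms it carries.
  (no N or O atoms present)
Lipinski HBD = 0.
Acceptors: N atoms = 0, O atoms = 0 → HBA = 0.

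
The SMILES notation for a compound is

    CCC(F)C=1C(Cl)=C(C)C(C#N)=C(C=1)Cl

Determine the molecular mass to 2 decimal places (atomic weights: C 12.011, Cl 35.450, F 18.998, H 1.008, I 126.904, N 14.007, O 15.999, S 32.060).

First, the molecular formula is C11H10Cl2FN (counting implicit H from valence).
  C: 11 × 12.011 = 132.121
  Cl: 2 × 35.450 = 70.900
  F: 1 × 18.998 = 18.998
  H: 10 × 1.008 = 10.080
  N: 1 × 14.007 = 14.007
Sum: 11×12.011 + 2×35.450 + 1×18.998 + 10×1.008 + 1×14.007 = 246.106 → 246.11 g/mol.

246.11 g/mol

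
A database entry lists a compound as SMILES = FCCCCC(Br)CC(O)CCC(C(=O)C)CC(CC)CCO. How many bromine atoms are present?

Scan the SMILES for Br atoms (remember two-letter symbols like Cl and Br are single atoms).
Bromine count: 1.

1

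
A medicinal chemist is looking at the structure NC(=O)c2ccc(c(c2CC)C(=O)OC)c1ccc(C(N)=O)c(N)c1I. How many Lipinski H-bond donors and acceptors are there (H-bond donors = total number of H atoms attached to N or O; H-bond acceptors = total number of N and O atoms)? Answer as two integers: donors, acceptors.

6, 7

Donors: find every N or O and count the H atoms it carries.
  atom 1 (N): bond orders sum to 1 → 2 H
  atom 3 (O): bond orders sum to 2 → 0 H
  atom 13 (O): bond orders sum to 2 → 0 H
  atom 14 (O): bond orders sum to 2 → 0 H
  atom 21 (N): bond orders sum to 1 → 2 H
  atom 22 (O): bond orders sum to 2 → 0 H
  atom 24 (N): bond orders sum to 1 → 2 H
Lipinski HBD = 6.
Acceptors: N atoms = 3, O atoms = 4 → HBA = 7.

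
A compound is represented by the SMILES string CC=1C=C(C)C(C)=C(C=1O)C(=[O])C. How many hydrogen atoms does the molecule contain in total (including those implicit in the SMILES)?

14

Walk through each heavy atom and fill implicit hydrogens from standard valence (C 4, N 3, O 2, S 2, halogen 1):
  atom 1: C, bond orders sum to 1 (valence 4) → 3 H
  atom 2: C, bond orders sum to 4 (valence 4) → 0 H
  atom 3: C, bond orders sum to 3 (valence 4) → 1 H
  atom 4: C, bond orders sum to 4 (valence 4) → 0 H
  atom 5: C, bond orders sum to 1 (valence 4) → 3 H
  atom 6: C, bond orders sum to 4 (valence 4) → 0 H
  atom 7: C, bond orders sum to 1 (valence 4) → 3 H
  atom 8: C, bond orders sum to 4 (valence 4) → 0 H
  atom 9: C, bond orders sum to 4 (valence 4) → 0 H
  atom 10: O, bond orders sum to 1 (valence 2) → 1 H
  atom 11: C, bond orders sum to 4 (valence 4) → 0 H
  atom 12: O with explicit H count 0
  atom 13: C, bond orders sum to 1 (valence 4) → 3 H
Total hydrogens: 14.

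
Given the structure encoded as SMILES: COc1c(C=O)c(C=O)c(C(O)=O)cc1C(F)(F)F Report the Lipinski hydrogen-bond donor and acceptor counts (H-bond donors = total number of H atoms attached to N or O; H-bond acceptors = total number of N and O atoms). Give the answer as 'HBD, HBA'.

1, 5

Donors: find every N or O and count the H atoms it carries.
  atom 2 (O): bond orders sum to 2 → 0 H
  atom 6 (O): bond orders sum to 2 → 0 H
  atom 9 (O): bond orders sum to 2 → 0 H
  atom 12 (O): bond orders sum to 1 → 1 H
  atom 13 (O): bond orders sum to 2 → 0 H
Lipinski HBD = 1.
Acceptors: N atoms = 0, O atoms = 5 → HBA = 5.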